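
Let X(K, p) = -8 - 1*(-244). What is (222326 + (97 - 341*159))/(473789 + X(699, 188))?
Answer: 168204/474025 ≈ 0.35484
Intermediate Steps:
X(K, p) = 236 (X(K, p) = -8 + 244 = 236)
(222326 + (97 - 341*159))/(473789 + X(699, 188)) = (222326 + (97 - 341*159))/(473789 + 236) = (222326 + (97 - 54219))/474025 = (222326 - 54122)*(1/474025) = 168204*(1/474025) = 168204/474025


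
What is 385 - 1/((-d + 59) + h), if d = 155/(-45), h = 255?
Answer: 1099936/2857 ≈ 385.00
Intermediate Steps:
d = -31/9 (d = 155*(-1/45) = -31/9 ≈ -3.4444)
385 - 1/((-d + 59) + h) = 385 - 1/((-1*(-31/9) + 59) + 255) = 385 - 1/((31/9 + 59) + 255) = 385 - 1/(562/9 + 255) = 385 - 1/2857/9 = 385 - 1*9/2857 = 385 - 9/2857 = 1099936/2857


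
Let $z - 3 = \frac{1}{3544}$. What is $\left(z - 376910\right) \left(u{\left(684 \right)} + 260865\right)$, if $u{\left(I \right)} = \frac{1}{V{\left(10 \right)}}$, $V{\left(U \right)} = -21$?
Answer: $- \frac{1829375904481187}{18606} \approx -9.8322 \cdot 10^{10}$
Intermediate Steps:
$u{\left(I \right)} = - \frac{1}{21}$ ($u{\left(I \right)} = \frac{1}{-21} = - \frac{1}{21}$)
$z = \frac{10633}{3544}$ ($z = 3 + \frac{1}{3544} = \frac{10633}{3544} \approx 3.0003$)
$\left(z - 376910\right) \left(u{\left(684 \right)} + 260865\right) = \left(\frac{10633}{3544} - 376910\right) \left(- \frac{1}{21} + 260865\right) = \left(- \frac{1335758407}{3544}\right) \frac{5478164}{21} = - \frac{1829375904481187}{18606}$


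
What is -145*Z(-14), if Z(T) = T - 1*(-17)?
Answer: -435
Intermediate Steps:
Z(T) = 17 + T (Z(T) = T + 17 = 17 + T)
-145*Z(-14) = -145*(17 - 14) = -145*3 = -435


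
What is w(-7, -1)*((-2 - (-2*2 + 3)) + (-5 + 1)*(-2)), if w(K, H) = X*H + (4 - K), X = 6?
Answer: 35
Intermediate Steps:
w(K, H) = 4 - K + 6*H (w(K, H) = 6*H + (4 - K) = 4 - K + 6*H)
w(-7, -1)*((-2 - (-2*2 + 3)) + (-5 + 1)*(-2)) = (4 - 1*(-7) + 6*(-1))*((-2 - (-2*2 + 3)) + (-5 + 1)*(-2)) = (4 + 7 - 6)*((-2 - (-4 + 3)) - 4*(-2)) = 5*((-2 - 1*(-1)) + 8) = 5*((-2 + 1) + 8) = 5*(-1 + 8) = 5*7 = 35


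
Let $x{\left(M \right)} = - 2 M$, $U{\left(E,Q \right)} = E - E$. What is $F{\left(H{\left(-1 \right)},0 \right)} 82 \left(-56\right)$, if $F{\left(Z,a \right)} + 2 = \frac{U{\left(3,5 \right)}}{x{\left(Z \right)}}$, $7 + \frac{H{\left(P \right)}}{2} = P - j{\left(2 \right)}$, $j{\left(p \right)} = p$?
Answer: $9184$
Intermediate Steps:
$U{\left(E,Q \right)} = 0$
$H{\left(P \right)} = -18 + 2 P$ ($H{\left(P \right)} = -14 + 2 \left(P - 2\right) = -14 + 2 \left(-2 + P\right) = -14 + \left(-4 + 2 P\right) = -18 + 2 P$)
$F{\left(Z,a \right)} = -2$ ($F{\left(Z,a \right)} = -2 + \frac{0}{\left(-2\right) Z} = -2 + 0 \left(- \frac{1}{2 Z}\right) = -2 + 0 = -2$)
$F{\left(H{\left(-1 \right)},0 \right)} 82 \left(-56\right) = \left(-2\right) 82 \left(-56\right) = \left(-164\right) \left(-56\right) = 9184$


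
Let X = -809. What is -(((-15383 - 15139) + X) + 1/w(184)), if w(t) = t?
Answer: 5764903/184 ≈ 31331.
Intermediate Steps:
-(((-15383 - 15139) + X) + 1/w(184)) = -(((-15383 - 15139) - 809) + 1/184) = -((-30522 - 809) + 1/184) = -(-31331 + 1/184) = -1*(-5764903/184) = 5764903/184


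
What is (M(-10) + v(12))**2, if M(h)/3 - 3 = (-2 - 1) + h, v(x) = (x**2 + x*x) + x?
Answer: 72900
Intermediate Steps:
v(x) = x + 2*x**2 (v(x) = (x**2 + x**2) + x = 2*x**2 + x = x + 2*x**2)
M(h) = 3*h (M(h) = 9 + 3*((-2 - 1) + h) = 9 + 3*(-3 + h) = 9 + (-9 + 3*h) = 3*h)
(M(-10) + v(12))**2 = (3*(-10) + 12*(1 + 2*12))**2 = (-30 + 12*(1 + 24))**2 = (-30 + 12*25)**2 = (-30 + 300)**2 = 270**2 = 72900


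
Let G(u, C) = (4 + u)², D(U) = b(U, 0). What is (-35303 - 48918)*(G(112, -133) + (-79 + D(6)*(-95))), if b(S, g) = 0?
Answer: -1126624317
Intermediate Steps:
D(U) = 0
(-35303 - 48918)*(G(112, -133) + (-79 + D(6)*(-95))) = (-35303 - 48918)*((4 + 112)² + (-79 + 0*(-95))) = -84221*(116² + (-79 + 0)) = -84221*(13456 - 79) = -84221*13377 = -1126624317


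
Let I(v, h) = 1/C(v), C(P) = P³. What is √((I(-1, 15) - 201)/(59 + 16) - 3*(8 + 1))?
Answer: I*√6681/15 ≈ 5.4492*I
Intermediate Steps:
I(v, h) = v⁻³ (I(v, h) = 1/(v³) = v⁻³)
√((I(-1, 15) - 201)/(59 + 16) - 3*(8 + 1)) = √(((-1)⁻³ - 201)/(59 + 16) - 3*(8 + 1)) = √((-1 - 201)/75 - 3*9) = √(-202*1/75 - 27) = √(-202/75 - 27) = √(-2227/75) = I*√6681/15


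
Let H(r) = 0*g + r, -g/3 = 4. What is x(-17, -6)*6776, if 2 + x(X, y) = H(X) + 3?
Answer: -108416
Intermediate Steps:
g = -12 (g = -3*4 = -12)
H(r) = r (H(r) = 0*(-12) + r = 0 + r = r)
x(X, y) = 1 + X (x(X, y) = -2 + (X + 3) = -2 + (3 + X) = 1 + X)
x(-17, -6)*6776 = (1 - 17)*6776 = -16*6776 = -108416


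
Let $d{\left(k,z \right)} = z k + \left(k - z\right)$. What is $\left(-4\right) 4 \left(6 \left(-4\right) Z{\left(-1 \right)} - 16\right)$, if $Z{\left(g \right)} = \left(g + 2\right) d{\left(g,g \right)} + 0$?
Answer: $640$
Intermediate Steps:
$d{\left(k,z \right)} = k - z + k z$ ($d{\left(k,z \right)} = k z + \left(k - z\right) = k - z + k z$)
$Z{\left(g \right)} = g^{2} \left(2 + g\right)$ ($Z{\left(g \right)} = \left(g + 2\right) \left(g - g + g g\right) + 0 = \left(2 + g\right) \left(g - g + g^{2}\right) + 0 = \left(2 + g\right) g^{2} + 0 = g^{2} \left(2 + g\right) + 0 = g^{2} \left(2 + g\right)$)
$\left(-4\right) 4 \left(6 \left(-4\right) Z{\left(-1 \right)} - 16\right) = \left(-4\right) 4 \left(6 \left(-4\right) \left(-1\right)^{2} \left(2 - 1\right) - 16\right) = - 16 \left(- 24 \cdot 1 \cdot 1 - 16\right) = - 16 \left(\left(-24\right) 1 - 16\right) = - 16 \left(-24 - 16\right) = \left(-16\right) \left(-40\right) = 640$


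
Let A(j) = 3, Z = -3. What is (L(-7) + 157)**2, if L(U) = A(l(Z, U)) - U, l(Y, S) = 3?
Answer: 27889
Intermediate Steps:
L(U) = 3 - U
(L(-7) + 157)**2 = ((3 - 1*(-7)) + 157)**2 = ((3 + 7) + 157)**2 = (10 + 157)**2 = 167**2 = 27889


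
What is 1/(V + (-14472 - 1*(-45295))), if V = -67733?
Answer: -1/36910 ≈ -2.7093e-5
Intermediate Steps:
1/(V + (-14472 - 1*(-45295))) = 1/(-67733 + (-14472 - 1*(-45295))) = 1/(-67733 + (-14472 + 45295)) = 1/(-67733 + 30823) = 1/(-36910) = -1/36910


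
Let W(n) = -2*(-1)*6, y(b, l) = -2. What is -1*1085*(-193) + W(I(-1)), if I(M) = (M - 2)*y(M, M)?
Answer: 209417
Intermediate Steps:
I(M) = 4 - 2*M (I(M) = (M - 2)*(-2) = (-2 + M)*(-2) = 4 - 2*M)
W(n) = 12 (W(n) = 2*6 = 12)
-1*1085*(-193) + W(I(-1)) = -1*1085*(-193) + 12 = -1085*(-193) + 12 = 209405 + 12 = 209417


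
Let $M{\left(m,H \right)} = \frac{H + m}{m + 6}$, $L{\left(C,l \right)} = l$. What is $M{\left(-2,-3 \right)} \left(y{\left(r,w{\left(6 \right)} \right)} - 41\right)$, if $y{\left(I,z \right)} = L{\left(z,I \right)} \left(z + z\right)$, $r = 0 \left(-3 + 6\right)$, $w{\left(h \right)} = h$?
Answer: $\frac{205}{4} \approx 51.25$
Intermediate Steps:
$M{\left(m,H \right)} = \frac{H + m}{6 + m}$
$r = 0$ ($r = 0 \cdot 3 = 0$)
$y{\left(I,z \right)} = 2 I z$ ($y{\left(I,z \right)} = I \left(z + z\right) = I 2 z = 2 I z$)
$M{\left(-2,-3 \right)} \left(y{\left(r,w{\left(6 \right)} \right)} - 41\right) = \frac{-3 - 2}{6 - 2} \left(2 \cdot 0 \cdot 6 - 41\right) = \frac{1}{4} \left(-5\right) \left(0 - 41\right) = \frac{1}{4} \left(-5\right) \left(-41\right) = \left(- \frac{5}{4}\right) \left(-41\right) = \frac{205}{4}$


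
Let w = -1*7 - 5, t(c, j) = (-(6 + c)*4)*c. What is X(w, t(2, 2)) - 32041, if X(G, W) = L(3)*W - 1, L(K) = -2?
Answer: -31914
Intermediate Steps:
t(c, j) = c*(-24 - 4*c) (t(c, j) = (-(24 + 4*c))*c = (-24 - 4*c)*c = c*(-24 - 4*c))
w = -12 (w = -7 - 5 = -12)
X(G, W) = -1 - 2*W (X(G, W) = -2*W - 1 = -1 - 2*W)
X(w, t(2, 2)) - 32041 = (-1 - (-8)*2*(6 + 2)) - 32041 = (-1 - (-8)*2*8) - 32041 = (-1 - 2*(-64)) - 32041 = (-1 + 128) - 32041 = 127 - 32041 = -31914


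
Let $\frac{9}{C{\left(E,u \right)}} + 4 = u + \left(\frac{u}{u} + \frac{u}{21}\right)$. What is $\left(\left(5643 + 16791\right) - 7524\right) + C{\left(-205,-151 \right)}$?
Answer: $\frac{50470161}{3385} \approx 14910.0$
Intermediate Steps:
$C{\left(E,u \right)} = \frac{9}{-3 + \frac{22 u}{21}}$ ($C{\left(E,u \right)} = \frac{9}{-4 + \left(u + \left(\frac{u}{u} + \frac{u}{21}\right)\right)} = \frac{9}{-4 + \left(u + \left(1 + u \frac{1}{21}\right)\right)} = \frac{9}{-4 + \left(u + \left(1 + \frac{u}{21}\right)\right)} = \frac{9}{-4 + \left(1 + \frac{22 u}{21}\right)} = \frac{9}{-3 + \frac{22 u}{21}}$)
$\left(\left(5643 + 16791\right) - 7524\right) + C{\left(-205,-151 \right)} = \left(\left(5643 + 16791\right) - 7524\right) + \frac{189}{-63 + 22 \left(-151\right)} = \left(22434 - 7524\right) + \frac{189}{-63 - 3322} = 14910 + \frac{189}{-3385} = 14910 + 189 \left(- \frac{1}{3385}\right) = 14910 - \frac{189}{3385} = \frac{50470161}{3385}$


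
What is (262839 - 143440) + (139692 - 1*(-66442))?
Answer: 325533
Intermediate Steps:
(262839 - 143440) + (139692 - 1*(-66442)) = 119399 + (139692 + 66442) = 119399 + 206134 = 325533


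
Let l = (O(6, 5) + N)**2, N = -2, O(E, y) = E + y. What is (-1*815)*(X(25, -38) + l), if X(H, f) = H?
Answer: -86390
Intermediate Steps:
l = 81 (l = ((6 + 5) - 2)**2 = (11 - 2)**2 = 9**2 = 81)
(-1*815)*(X(25, -38) + l) = (-1*815)*(25 + 81) = -815*106 = -86390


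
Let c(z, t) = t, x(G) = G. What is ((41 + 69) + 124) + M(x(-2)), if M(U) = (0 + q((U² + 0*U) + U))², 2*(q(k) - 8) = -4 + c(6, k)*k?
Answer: 298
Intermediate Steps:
q(k) = 6 + k²/2 (q(k) = 8 + (-4 + k*k)/2 = 8 + (-4 + k²)/2 = 8 + (-2 + k²/2) = 6 + k²/2)
M(U) = (6 + (U + U²)²/2)² (M(U) = (0 + (6 + ((U² + 0*U) + U)²/2))² = (0 + (6 + ((U² + 0) + U)²/2))² = (0 + (6 + (U² + U)²/2))² = (0 + (6 + (U + U²)²/2))² = (6 + (U + U²)²/2)²)
((41 + 69) + 124) + M(x(-2)) = ((41 + 69) + 124) + (12 + (-2)²*(1 - 2)²)²/4 = (110 + 124) + (12 + 4*(-1)²)²/4 = 234 + (12 + 4*1)²/4 = 234 + (12 + 4)²/4 = 234 + (¼)*16² = 234 + (¼)*256 = 234 + 64 = 298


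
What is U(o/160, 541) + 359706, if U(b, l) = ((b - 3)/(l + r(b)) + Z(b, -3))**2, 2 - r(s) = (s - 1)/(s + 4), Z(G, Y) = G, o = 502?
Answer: 221071238077493277169/614571865113600 ≈ 3.5972e+5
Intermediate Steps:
r(s) = 2 - (-1 + s)/(4 + s) (r(s) = 2 - (s - 1)/(s + 4) = 2 - (-1 + s)/(4 + s))
U(b, l) = (b + (-3 + b)/(l + (9 + b)/(4 + b)))**2 (U(b, l) = ((b - 3)/(l + (9 + b)/(4 + b)) + b)**2 = ((-3 + b)/(l + (9 + b)/(4 + b)) + b)**2 = (b + (-3 + b)/(l + (9 + b)/(4 + b)))**2)
U(o/160, 541) + 359706 = ((502/160)*(9 + 502/160) + (4 + 502/160)*(-3 + 502/160 + (502/160)*541))**2/(9 + 502/160 + 541*(4 + 502/160))**2 + 359706 = ((502*(1/160))*(9 + 502*(1/160)) + (4 + 502*(1/160))*(-3 + 502*(1/160) + (502*(1/160))*541))**2/(9 + 502*(1/160) + 541*(4 + 502*(1/160)))**2 + 359706 = (251*(9 + 251/80)/80 + (4 + 251/80)*(-3 + 251/80 + (251/80)*541))**2/(9 + 251/80 + 541*(4 + 251/80))**2 + 359706 = ((251/80)*(971/80) + 571*(-3 + 251/80 + 135791/80)/80)**2/(9 + 251/80 + 541*(571/80))**2 + 359706 = (243721/6400 + (571/80)*(67901/40))**2/(9 + 251/80 + 308911/80)**2 + 359706 = (243721/6400 + 38771471/3200)**2/(154941/40)**2 + 359706 = (77786663/6400)**2*(1600/24006713481) + 359706 = (6050764940675569/40960000)*(1600/24006713481) + 359706 = 6050764940675569/614571865113600 + 359706 = 221071238077493277169/614571865113600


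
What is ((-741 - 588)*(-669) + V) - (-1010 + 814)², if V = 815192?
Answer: 1665877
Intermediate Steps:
((-741 - 588)*(-669) + V) - (-1010 + 814)² = ((-741 - 588)*(-669) + 815192) - (-1010 + 814)² = (-1329*(-669) + 815192) - 1*(-196)² = (889101 + 815192) - 1*38416 = 1704293 - 38416 = 1665877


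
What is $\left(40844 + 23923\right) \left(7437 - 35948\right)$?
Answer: $-1846571937$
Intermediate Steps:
$\left(40844 + 23923\right) \left(7437 - 35948\right) = 64767 \left(-28511\right) = -1846571937$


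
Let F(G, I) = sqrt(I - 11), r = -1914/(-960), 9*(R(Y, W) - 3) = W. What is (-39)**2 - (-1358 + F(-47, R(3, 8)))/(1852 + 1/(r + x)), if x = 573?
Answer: 129638212555/85191154 - 183998*I/127786731 ≈ 1521.7 - 0.0014399*I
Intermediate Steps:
R(Y, W) = 3 + W/9
r = 319/160 (r = -1914*(-1/960) = 319/160 ≈ 1.9937)
F(G, I) = sqrt(-11 + I)
(-39)**2 - (-1358 + F(-47, R(3, 8)))/(1852 + 1/(r + x)) = (-39)**2 - (-1358 + sqrt(-11 + (3 + (1/9)*8)))/(1852 + 1/(319/160 + 573)) = 1521 - (-1358 + sqrt(-11 + (3 + 8/9)))/(1852 + 1/(91999/160)) = 1521 - (-1358 + sqrt(-11 + 35/9))/(1852 + 160/91999) = 1521 - (-1358 + sqrt(-64/9))/170382308/91999 = 1521 - (-1358 + 8*I/3)*91999/170382308 = 1521 - (-62467321/85191154 + 183998*I/127786731) = 1521 + (62467321/85191154 - 183998*I/127786731) = 129638212555/85191154 - 183998*I/127786731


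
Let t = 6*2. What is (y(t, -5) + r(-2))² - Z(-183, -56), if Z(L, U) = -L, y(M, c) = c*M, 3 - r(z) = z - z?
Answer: 3066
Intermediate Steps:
r(z) = 3 (r(z) = 3 - (z - z) = 3 - 1*0 = 3 + 0 = 3)
t = 12
y(M, c) = M*c
(y(t, -5) + r(-2))² - Z(-183, -56) = (12*(-5) + 3)² - (-1)*(-183) = (-60 + 3)² - 1*183 = (-57)² - 183 = 3249 - 183 = 3066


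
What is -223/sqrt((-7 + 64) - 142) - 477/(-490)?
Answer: 477/490 + 223*I*sqrt(85)/85 ≈ 0.97347 + 24.188*I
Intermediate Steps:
-223/sqrt((-7 + 64) - 142) - 477/(-490) = -223/sqrt(57 - 142) - 477*(-1/490) = -223*(-I*sqrt(85)/85) + 477/490 = -(-223)*I*sqrt(85)/85 + 477/490 = 223*I*sqrt(85)/85 + 477/490 = 477/490 + 223*I*sqrt(85)/85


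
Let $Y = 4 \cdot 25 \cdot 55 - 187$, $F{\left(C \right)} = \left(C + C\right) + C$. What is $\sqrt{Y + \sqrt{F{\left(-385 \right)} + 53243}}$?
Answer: $\sqrt{5313 + 2 \sqrt{13022}} \approx 74.439$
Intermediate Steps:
$F{\left(C \right)} = 3 C$ ($F{\left(C \right)} = 2 C + C = 3 C$)
$Y = 5313$ ($Y = 100 \cdot 55 - 187 = 5500 - 187 = 5313$)
$\sqrt{Y + \sqrt{F{\left(-385 \right)} + 53243}} = \sqrt{5313 + \sqrt{3 \left(-385\right) + 53243}} = \sqrt{5313 + \sqrt{-1155 + 53243}} = \sqrt{5313 + \sqrt{52088}} = \sqrt{5313 + 2 \sqrt{13022}}$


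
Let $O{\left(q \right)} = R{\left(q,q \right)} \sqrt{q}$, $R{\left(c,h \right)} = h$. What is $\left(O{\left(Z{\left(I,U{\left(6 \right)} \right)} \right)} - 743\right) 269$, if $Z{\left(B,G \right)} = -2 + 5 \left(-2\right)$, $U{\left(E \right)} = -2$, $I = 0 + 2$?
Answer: $-199867 - 6456 i \sqrt{3} \approx -1.9987 \cdot 10^{5} - 11182.0 i$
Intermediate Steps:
$I = 2$
$Z{\left(B,G \right)} = -12$ ($Z{\left(B,G \right)} = -2 - 10 = -12$)
$O{\left(q \right)} = q^{\frac{3}{2}}$ ($O{\left(q \right)} = q \sqrt{q} = q^{\frac{3}{2}}$)
$\left(O{\left(Z{\left(I,U{\left(6 \right)} \right)} \right)} - 743\right) 269 = \left(\left(-12\right)^{\frac{3}{2}} - 743\right) 269 = \left(- 24 i \sqrt{3} - 743\right) 269 = \left(-743 - 24 i \sqrt{3}\right) 269 = -199867 - 6456 i \sqrt{3}$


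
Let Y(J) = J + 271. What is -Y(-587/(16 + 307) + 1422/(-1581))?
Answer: -2686320/10013 ≈ -268.28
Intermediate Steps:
Y(J) = 271 + J
-Y(-587/(16 + 307) + 1422/(-1581)) = -(271 + (-587/(16 + 307) + 1422/(-1581))) = -(271 + (-587/323 + 1422*(-1/1581))) = -(271 + (-587*1/323 - 474/527)) = -(271 + (-587/323 - 474/527)) = -(271 - 27203/10013) = -1*2686320/10013 = -2686320/10013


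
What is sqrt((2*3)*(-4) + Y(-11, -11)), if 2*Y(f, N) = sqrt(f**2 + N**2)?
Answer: sqrt(-96 + 22*sqrt(2))/2 ≈ 4.0276*I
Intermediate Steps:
Y(f, N) = sqrt(N**2 + f**2)/2 (Y(f, N) = sqrt(f**2 + N**2)/2 = sqrt(N**2 + f**2)/2)
sqrt((2*3)*(-4) + Y(-11, -11)) = sqrt((2*3)*(-4) + sqrt((-11)**2 + (-11)**2)/2) = sqrt(6*(-4) + sqrt(121 + 121)/2) = sqrt(-24 + sqrt(242)/2) = sqrt(-24 + (11*sqrt(2))/2) = sqrt(-24 + 11*sqrt(2)/2)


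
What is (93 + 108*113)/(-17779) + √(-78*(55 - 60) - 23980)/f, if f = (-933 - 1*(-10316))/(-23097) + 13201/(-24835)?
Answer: -12297/17779 - 573613995*I*√23590/537930302 ≈ -0.69166 - 163.78*I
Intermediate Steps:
f = -537930302/573613995 (f = (-933 + 10316)*(-1/23097) + 13201*(-1/24835) = 9383*(-1/23097) - 13201/24835 = -9383/23097 - 13201/24835 = -537930302/573613995 ≈ -0.93779)
(93 + 108*113)/(-17779) + √(-78*(55 - 60) - 23980)/f = (93 + 108*113)/(-17779) + √(-78*(55 - 60) - 23980)/(-537930302/573613995) = (93 + 12204)*(-1/17779) + √(-78*(-5) - 23980)*(-573613995/537930302) = 12297*(-1/17779) + √(390 - 23980)*(-573613995/537930302) = -12297/17779 + √(-23590)*(-573613995/537930302) = -12297/17779 + (I*√23590)*(-573613995/537930302) = -12297/17779 - 573613995*I*√23590/537930302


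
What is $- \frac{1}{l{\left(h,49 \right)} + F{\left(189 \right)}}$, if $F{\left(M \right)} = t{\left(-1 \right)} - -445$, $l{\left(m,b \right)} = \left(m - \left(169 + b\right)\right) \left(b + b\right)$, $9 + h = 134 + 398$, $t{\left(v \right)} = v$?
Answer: $- \frac{1}{30334} \approx -3.2966 \cdot 10^{-5}$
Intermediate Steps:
$h = 523$ ($h = -9 + \left(134 + 398\right) = -9 + 532 = 523$)
$l{\left(m,b \right)} = 2 b \left(-169 + m - b\right)$ ($l{\left(m,b \right)} = \left(-169 + m - b\right) 2 b = 2 b \left(-169 + m - b\right)$)
$F{\left(M \right)} = 444$ ($F{\left(M \right)} = -1 - -445 = -1 + 445 = 444$)
$- \frac{1}{l{\left(h,49 \right)} + F{\left(189 \right)}} = - \frac{1}{2 \cdot 49 \left(-169 + 523 - 49\right) + 444} = - \frac{1}{2 \cdot 49 \cdot 305 + 444} = - \frac{1}{29890 + 444} = - \frac{1}{30334}$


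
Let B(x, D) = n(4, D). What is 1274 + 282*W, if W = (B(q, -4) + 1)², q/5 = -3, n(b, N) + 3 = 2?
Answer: 1274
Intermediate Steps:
n(b, N) = -1 (n(b, N) = -3 + 2 = -1)
q = -15 (q = 5*(-3) = -15)
B(x, D) = -1
W = 0 (W = (-1 + 1)² = 0² = 0)
1274 + 282*W = 1274 + 282*0 = 1274 + 0 = 1274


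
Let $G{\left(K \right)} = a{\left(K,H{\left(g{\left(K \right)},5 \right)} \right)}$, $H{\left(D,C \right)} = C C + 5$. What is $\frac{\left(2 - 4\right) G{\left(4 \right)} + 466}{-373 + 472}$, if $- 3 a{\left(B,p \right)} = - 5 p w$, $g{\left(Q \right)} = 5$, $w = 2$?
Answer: $\frac{266}{99} \approx 2.6869$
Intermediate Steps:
$H{\left(D,C \right)} = 5 + C^{2}$ ($H{\left(D,C \right)} = C^{2} + 5 = 5 + C^{2}$)
$a{\left(B,p \right)} = \frac{10 p}{3}$ ($a{\left(B,p \right)} = - \frac{- 5 p 2}{3} = - \frac{\left(-10\right) p}{3} = \frac{10 p}{3}$)
$G{\left(K \right)} = 100$ ($G{\left(K \right)} = \frac{10 \left(5 + 5^{2}\right)}{3} = \frac{10 \left(5 + 25\right)}{3} = \frac{10}{3} \cdot 30 = 100$)
$\frac{\left(2 - 4\right) G{\left(4 \right)} + 466}{-373 + 472} = \frac{\left(2 - 4\right) 100 + 466}{-373 + 472} = \frac{\left(-2\right) 100 + 466}{99} = \left(-200 + 466\right) \frac{1}{99} = 266 \cdot \frac{1}{99} = \frac{266}{99}$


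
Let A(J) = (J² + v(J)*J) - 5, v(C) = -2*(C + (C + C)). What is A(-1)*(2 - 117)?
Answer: 1150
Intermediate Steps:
v(C) = -6*C (v(C) = -2*(C + 2*C) = -6*C)
A(J) = -5 - 5*J² (A(J) = (J² + (-6*J)*J) - 5 = (J² - 6*J²) - 5 = -5*J² - 5 = -5 - 5*J²)
A(-1)*(2 - 117) = (-5 - 5*(-1)²)*(2 - 117) = (-5 - 5*1)*(-115) = (-5 - 5)*(-115) = -10*(-115) = 1150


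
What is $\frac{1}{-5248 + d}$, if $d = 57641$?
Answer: $\frac{1}{52393} \approx 1.9087 \cdot 10^{-5}$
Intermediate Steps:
$\frac{1}{-5248 + d} = \frac{1}{-5248 + 57641} = \frac{1}{52393}$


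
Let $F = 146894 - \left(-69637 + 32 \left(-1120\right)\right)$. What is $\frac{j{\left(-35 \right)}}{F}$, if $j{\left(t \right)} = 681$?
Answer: $\frac{681}{252371} \approx 0.0026984$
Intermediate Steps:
$F = 252371$ ($F = 146894 - \left(-69637 - 35840\right) = 146894 - -105477 = 146894 + 105477 = 252371$)
$\frac{j{\left(-35 \right)}}{F} = \frac{681}{252371}$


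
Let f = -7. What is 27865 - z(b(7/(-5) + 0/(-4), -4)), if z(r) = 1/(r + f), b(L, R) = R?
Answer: 306516/11 ≈ 27865.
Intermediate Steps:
z(r) = 1/(-7 + r) (z(r) = 1/(r - 7) = 1/(-7 + r))
27865 - z(b(7/(-5) + 0/(-4), -4)) = 27865 - 1/(-7 - 4) = 27865 - 1/(-11) = 27865 - 1*(-1/11) = 27865 + 1/11 = 306516/11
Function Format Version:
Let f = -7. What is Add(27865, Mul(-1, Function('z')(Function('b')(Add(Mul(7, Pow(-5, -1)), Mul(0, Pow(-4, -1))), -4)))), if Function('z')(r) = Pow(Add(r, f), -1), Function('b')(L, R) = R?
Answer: Rational(306516, 11) ≈ 27865.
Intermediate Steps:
Function('z')(r) = Pow(Add(-7, r), -1) (Function('z')(r) = Pow(Add(r, -7), -1) = Pow(Add(-7, r), -1))
Add(27865, Mul(-1, Function('z')(Function('b')(Add(Mul(7, Pow(-5, -1)), Mul(0, Pow(-4, -1))), -4)))) = Add(27865, Mul(-1, Pow(Add(-7, -4), -1))) = Add(27865, Mul(-1, Pow(-11, -1))) = Add(27865, Mul(-1, Rational(-1, 11))) = Add(27865, Rational(1, 11)) = Rational(306516, 11)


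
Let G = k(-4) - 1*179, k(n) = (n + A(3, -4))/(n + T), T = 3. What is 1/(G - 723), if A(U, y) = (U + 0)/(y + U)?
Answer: -1/895 ≈ -0.0011173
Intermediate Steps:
A(U, y) = U/(U + y)
k(n) = (-3 + n)/(3 + n) (k(n) = (n + 3/(3 - 4))/(n + 3) = (n + 3/(-1))/(3 + n) = (n + 3*(-1))/(3 + n) = (n - 3)/(3 + n) = (-3 + n)/(3 + n))
G = -172 (G = (-3 - 4)/(3 - 4) - 1*179 = -7/(-1) - 179 = -1*(-7) - 179 = 7 - 179 = -172)
1/(G - 723) = 1/(-172 - 723) = 1/(-895) = -1/895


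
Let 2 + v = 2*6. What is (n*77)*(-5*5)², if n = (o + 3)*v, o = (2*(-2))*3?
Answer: -4331250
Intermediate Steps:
v = 10 (v = -2 + 2*6 = -2 + 12 = 10)
o = -12 (o = -4*3 = -12)
n = -90 (n = (-12 + 3)*10 = -9*10 = -90)
(n*77)*(-5*5)² = (-90*77)*(-5*5)² = -6930*(-25)² = -6930*625 = -4331250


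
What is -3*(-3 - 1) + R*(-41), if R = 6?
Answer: -234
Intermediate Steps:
-3*(-3 - 1) + R*(-41) = -3*(-3 - 1) + 6*(-41) = -3*(-4) - 246 = 12 - 246 = -234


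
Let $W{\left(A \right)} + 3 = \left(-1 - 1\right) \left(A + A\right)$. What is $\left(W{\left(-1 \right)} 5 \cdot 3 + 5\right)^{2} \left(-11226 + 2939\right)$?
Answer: $-3314800$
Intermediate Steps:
$W{\left(A \right)} = -3 - 4 A$ ($W{\left(A \right)} = -3 + \left(-1 - 1\right) \left(A + A\right) = -3 - 2 \cdot 2 A = -3 - 4 A$)
$\left(W{\left(-1 \right)} 5 \cdot 3 + 5\right)^{2} \left(-11226 + 2939\right) = \left(\left(-3 - -4\right) 5 \cdot 3 + 5\right)^{2} \left(-11226 + 2939\right) = \left(\left(-3 + 4\right) 15 + 5\right)^{2} \left(-8287\right) = \left(1 \cdot 15 + 5\right)^{2} \left(-8287\right) = \left(15 + 5\right)^{2} \left(-8287\right) = 20^{2} \left(-8287\right) = 400 \left(-8287\right) = -3314800$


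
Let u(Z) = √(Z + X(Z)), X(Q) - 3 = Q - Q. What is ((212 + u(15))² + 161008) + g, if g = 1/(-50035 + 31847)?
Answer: 3746182359/18188 + 1272*√2 ≈ 2.0777e+5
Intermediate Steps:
X(Q) = 3 (X(Q) = 3 + (Q - Q) = 3 + 0 = 3)
u(Z) = √(3 + Z) (u(Z) = √(Z + 3) = √(3 + Z))
g = -1/18188 (g = 1/(-18188) = -1/18188 ≈ -5.4981e-5)
((212 + u(15))² + 161008) + g = ((212 + √(3 + 15))² + 161008) - 1/18188 = ((212 + √18)² + 161008) - 1/18188 = ((212 + 3*√2)² + 161008) - 1/18188 = (161008 + (212 + 3*√2)²) - 1/18188 = 2928413503/18188 + (212 + 3*√2)²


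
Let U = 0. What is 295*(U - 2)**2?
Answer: 1180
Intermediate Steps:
295*(U - 2)**2 = 295*(0 - 2)**2 = 295*(-2)**2 = 295*4 = 1180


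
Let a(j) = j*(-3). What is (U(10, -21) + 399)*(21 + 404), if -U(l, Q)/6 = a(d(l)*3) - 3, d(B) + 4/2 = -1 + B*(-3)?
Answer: -580125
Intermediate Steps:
d(B) = -3 - 3*B (d(B) = -2 + (-1 + B*(-3)) = -2 + (-1 - 3*B) = -3 - 3*B)
a(j) = -3*j
U(l, Q) = -144 - 162*l (U(l, Q) = -6*(-3*(-3 - 3*l)*3 - 3) = -6*(-3*(-9 - 9*l) - 3) = -6*((27 + 27*l) - 3) = -6*(24 + 27*l) = -144 - 162*l)
(U(10, -21) + 399)*(21 + 404) = ((-144 - 162*10) + 399)*(21 + 404) = ((-144 - 1620) + 399)*425 = (-1764 + 399)*425 = -1365*425 = -580125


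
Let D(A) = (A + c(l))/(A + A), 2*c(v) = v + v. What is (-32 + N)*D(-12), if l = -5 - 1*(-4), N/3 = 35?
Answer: 949/24 ≈ 39.542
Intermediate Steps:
N = 105 (N = 3*35 = 105)
l = -1 (l = -5 + 4 = -1)
c(v) = v (c(v) = (v + v)/2 = (2*v)/2 = v)
D(A) = (-1 + A)/(2*A) (D(A) = (A - 1)/(A + A) = (-1 + A)/((2*A)) = (-1 + A)*(1/(2*A)) = (-1 + A)/(2*A))
(-32 + N)*D(-12) = (-32 + 105)*((½)*(-1 - 12)/(-12)) = 73*((½)*(-1/12)*(-13)) = 73*(13/24) = 949/24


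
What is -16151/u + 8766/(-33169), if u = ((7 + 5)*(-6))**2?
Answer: -581155463/171948096 ≈ -3.3798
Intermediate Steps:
u = 5184 (u = (12*(-6))**2 = (-72)**2 = 5184)
-16151/u + 8766/(-33169) = -16151/5184 + 8766/(-33169) = -16151*1/5184 + 8766*(-1/33169) = -16151/5184 - 8766/33169 = -581155463/171948096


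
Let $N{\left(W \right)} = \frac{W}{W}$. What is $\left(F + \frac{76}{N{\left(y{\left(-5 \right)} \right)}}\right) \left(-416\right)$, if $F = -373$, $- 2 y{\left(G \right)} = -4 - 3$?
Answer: $123552$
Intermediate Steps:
$y{\left(G \right)} = \frac{7}{2}$ ($y{\left(G \right)} = - \frac{-4 - 3}{2} = \left(- \frac{1}{2}\right) \left(-7\right) = \frac{7}{2}$)
$N{\left(W \right)} = 1$
$\left(F + \frac{76}{N{\left(y{\left(-5 \right)} \right)}}\right) \left(-416\right) = \left(-373 + \frac{76}{1}\right) \left(-416\right) = \left(-373 + 76 \cdot 1\right) \left(-416\right) = \left(-373 + 76\right) \left(-416\right) = \left(-297\right) \left(-416\right) = 123552$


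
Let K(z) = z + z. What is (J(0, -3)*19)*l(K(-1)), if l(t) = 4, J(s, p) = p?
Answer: -228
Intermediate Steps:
K(z) = 2*z
(J(0, -3)*19)*l(K(-1)) = -3*19*4 = -57*4 = -228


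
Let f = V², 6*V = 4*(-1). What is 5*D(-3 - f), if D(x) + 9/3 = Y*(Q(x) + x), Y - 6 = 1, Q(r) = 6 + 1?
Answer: 985/9 ≈ 109.44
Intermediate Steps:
Q(r) = 7
V = -⅔ (V = (4*(-1))/6 = (⅙)*(-4) = -⅔ ≈ -0.66667)
Y = 7 (Y = 6 + 1 = 7)
f = 4/9 (f = (-⅔)² = 4/9 ≈ 0.44444)
D(x) = 46 + 7*x (D(x) = -3 + 7*(7 + x) = -3 + (49 + 7*x) = 46 + 7*x)
5*D(-3 - f) = 5*(46 + 7*(-3 - 1*4/9)) = 5*(46 + 7*(-3 - 4/9)) = 5*(46 + 7*(-31/9)) = 5*(46 - 217/9) = 5*(197/9) = 985/9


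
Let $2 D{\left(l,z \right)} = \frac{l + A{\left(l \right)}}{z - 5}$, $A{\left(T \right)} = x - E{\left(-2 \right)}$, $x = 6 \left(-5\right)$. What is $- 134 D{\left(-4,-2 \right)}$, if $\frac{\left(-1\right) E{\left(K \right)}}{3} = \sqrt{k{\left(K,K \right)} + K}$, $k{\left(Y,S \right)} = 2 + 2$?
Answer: $- \frac{2278}{7} + \frac{201 \sqrt{2}}{7} \approx -284.82$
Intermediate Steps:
$k{\left(Y,S \right)} = 4$
$x = -30$
$E{\left(K \right)} = - 3 \sqrt{4 + K}$
$A{\left(T \right)} = -30 + 3 \sqrt{2}$ ($A{\left(T \right)} = -30 - - 3 \sqrt{4 - 2} = -30 - - 3 \sqrt{2} = -30 + 3 \sqrt{2}$)
$D{\left(l,z \right)} = \frac{-30 + l + 3 \sqrt{2}}{2 \left(-5 + z\right)}$ ($D{\left(l,z \right)} = \frac{\left(l - \left(30 - 3 \sqrt{2}\right)\right) \frac{1}{z - 5}}{2} = \frac{\left(-30 + l + 3 \sqrt{2}\right) \frac{1}{-5 + z}}{2} = \frac{\frac{1}{-5 + z} \left(-30 + l + 3 \sqrt{2}\right)}{2} = \frac{-30 + l + 3 \sqrt{2}}{2 \left(-5 + z\right)}$)
$- 134 D{\left(-4,-2 \right)} = - 134 \frac{-30 - 4 + 3 \sqrt{2}}{2 \left(-5 - 2\right)} = - 134 \frac{-34 + 3 \sqrt{2}}{2 \left(-7\right)} = - 134 \cdot \frac{1}{2} \left(- \frac{1}{7}\right) \left(-34 + 3 \sqrt{2}\right) = - 134 \left(\frac{17}{7} - \frac{3 \sqrt{2}}{14}\right) = - \frac{2278}{7} + \frac{201 \sqrt{2}}{7}$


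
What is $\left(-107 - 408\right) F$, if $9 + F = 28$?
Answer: $-9785$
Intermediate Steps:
$F = 19$ ($F = -9 + 28 = 19$)
$\left(-107 - 408\right) F = \left(-107 - 408\right) 19 = \left(-515\right) 19 = -9785$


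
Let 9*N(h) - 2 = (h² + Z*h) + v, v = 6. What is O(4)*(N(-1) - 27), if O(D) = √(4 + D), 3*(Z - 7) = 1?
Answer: -1448*√2/27 ≈ -75.844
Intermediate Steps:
Z = 22/3 (Z = 7 + (⅓)*1 = 7 + ⅓ = 22/3 ≈ 7.3333)
N(h) = 8/9 + h²/9 + 22*h/27 (N(h) = 2/9 + ((h² + 22*h/3) + 6)/9 = 2/9 + (6 + h² + 22*h/3)/9 = 2/9 + (⅔ + h²/9 + 22*h/27) = 8/9 + h²/9 + 22*h/27)
O(4)*(N(-1) - 27) = √(4 + 4)*((8/9 + (⅑)*(-1)² + (22/27)*(-1)) - 27) = √8*((8/9 + (⅑)*1 - 22/27) - 27) = (2*√2)*((8/9 + ⅑ - 22/27) - 27) = (2*√2)*(5/27 - 27) = (2*√2)*(-724/27) = -1448*√2/27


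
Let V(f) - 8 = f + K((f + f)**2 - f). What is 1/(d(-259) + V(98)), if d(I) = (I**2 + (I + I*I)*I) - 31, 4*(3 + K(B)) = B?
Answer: -2/34460331 ≈ -5.8038e-8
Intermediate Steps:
K(B) = -3 + B/4
V(f) = 5 + f**2 + 3*f/4 (V(f) = 8 + (f + (-3 + ((f + f)**2 - f)/4)) = 8 + (f + (-3 + ((2*f)**2 - f)/4)) = 8 + (f + (-3 + (4*f**2 - f)/4)) = 8 + (f + (-3 + (-f + 4*f**2)/4)) = 8 + (f + (-3 + (f**2 - f/4))) = 8 + (f + (-3 + f**2 - f/4)) = 8 + (-3 + f**2 + 3*f/4) = 5 + f**2 + 3*f/4)
d(I) = -31 + I**2 + I*(I + I**2) (d(I) = (I**2 + (I + I**2)*I) - 31 = (I**2 + I*(I + I**2)) - 31 = -31 + I**2 + I*(I + I**2))
1/(d(-259) + V(98)) = 1/((-31 + (-259)**3 + 2*(-259)**2) + (5 + 98**2 + (3/4)*98)) = 1/((-31 - 17373979 + 2*67081) + (5 + 9604 + 147/2)) = 1/((-31 - 17373979 + 134162) + 19365/2) = 1/(-17239848 + 19365/2) = 1/(-34460331/2) = -2/34460331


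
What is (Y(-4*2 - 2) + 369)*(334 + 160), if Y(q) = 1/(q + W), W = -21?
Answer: 5650372/31 ≈ 1.8227e+5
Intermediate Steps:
Y(q) = 1/(-21 + q) (Y(q) = 1/(q - 21) = 1/(-21 + q))
(Y(-4*2 - 2) + 369)*(334 + 160) = (1/(-21 + (-4*2 - 2)) + 369)*(334 + 160) = (1/(-21 + (-8 - 2)) + 369)*494 = (1/(-21 - 10) + 369)*494 = (1/(-31) + 369)*494 = (-1/31 + 369)*494 = (11438/31)*494 = 5650372/31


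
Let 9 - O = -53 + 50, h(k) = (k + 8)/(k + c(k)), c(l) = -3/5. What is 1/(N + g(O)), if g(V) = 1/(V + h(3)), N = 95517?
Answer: 199/19007895 ≈ 1.0469e-5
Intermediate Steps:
c(l) = -⅗ (c(l) = -3*⅕ = -⅗)
h(k) = (8 + k)/(-⅗ + k) (h(k) = (k + 8)/(k - ⅗) = (8 + k)/(-⅗ + k))
O = 12 (O = 9 - (-53 + 50) = 9 - 1*(-3) = 9 + 3 = 12)
g(V) = 1/(55/12 + V) (g(V) = 1/(V + 5*(8 + 3)/(-3 + 5*3)) = 1/(V + 5*11/(-3 + 15)) = 1/(V + 5*11/12) = 1/(V + 5*(1/12)*11) = 1/(V + 55/12) = 1/(55/12 + V))
1/(N + g(O)) = 1/(95517 + 12/(55 + 12*12)) = 1/(95517 + 12/(55 + 144)) = 1/(95517 + 12/199) = 1/(19007895/199) = 199/19007895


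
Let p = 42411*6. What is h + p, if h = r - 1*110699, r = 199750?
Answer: 343517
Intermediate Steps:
h = 89051 (h = 199750 - 1*110699 = 199750 - 110699 = 89051)
p = 254466
h + p = 89051 + 254466 = 343517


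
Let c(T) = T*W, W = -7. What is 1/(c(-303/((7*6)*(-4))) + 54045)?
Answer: 8/432259 ≈ 1.8507e-5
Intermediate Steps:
c(T) = -7*T (c(T) = T*(-7) = -7*T)
1/(c(-303/((7*6)*(-4))) + 54045) = 1/(-(-2121)/((7*6)*(-4)) + 54045) = 1/(-(-2121)/(42*(-4)) + 54045) = 1/(-(-2121)/(-168) + 54045) = 1/(-(-2121)*(-1)/168 + 54045) = 1/(-7*101/56 + 54045) = 1/(-101/8 + 54045) = 1/(432259/8) = 8/432259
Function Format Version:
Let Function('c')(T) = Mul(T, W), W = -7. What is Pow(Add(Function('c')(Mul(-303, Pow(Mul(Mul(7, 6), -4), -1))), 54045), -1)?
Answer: Rational(8, 432259) ≈ 1.8507e-5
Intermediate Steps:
Function('c')(T) = Mul(-7, T) (Function('c')(T) = Mul(T, -7) = Mul(-7, T))
Pow(Add(Function('c')(Mul(-303, Pow(Mul(Mul(7, 6), -4), -1))), 54045), -1) = Pow(Add(Mul(-7, Mul(-303, Pow(Mul(Mul(7, 6), -4), -1))), 54045), -1) = Pow(Add(Mul(-7, Mul(-303, Pow(Mul(42, -4), -1))), 54045), -1) = Pow(Add(Mul(-7, Mul(-303, Pow(-168, -1))), 54045), -1) = Pow(Add(Mul(-7, Mul(-303, Rational(-1, 168))), 54045), -1) = Pow(Add(Mul(-7, Rational(101, 56)), 54045), -1) = Pow(Add(Rational(-101, 8), 54045), -1) = Pow(Rational(432259, 8), -1) = Rational(8, 432259)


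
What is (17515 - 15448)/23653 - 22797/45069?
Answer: -148686606/355339019 ≈ -0.41844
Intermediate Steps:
(17515 - 15448)/23653 - 22797/45069 = 2067*(1/23653) - 22797*1/45069 = 2067/23653 - 7599/15023 = -148686606/355339019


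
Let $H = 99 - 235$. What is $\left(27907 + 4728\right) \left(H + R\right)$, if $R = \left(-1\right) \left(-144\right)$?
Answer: $261080$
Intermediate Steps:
$R = 144$
$H = -136$ ($H = 99 - 235 = -136$)
$\left(27907 + 4728\right) \left(H + R\right) = \left(27907 + 4728\right) \left(-136 + 144\right) = 32635 \cdot 8 = 261080$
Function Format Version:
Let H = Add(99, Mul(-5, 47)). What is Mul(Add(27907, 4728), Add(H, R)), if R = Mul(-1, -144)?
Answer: 261080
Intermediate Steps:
R = 144
H = -136 (H = Add(99, -235) = -136)
Mul(Add(27907, 4728), Add(H, R)) = Mul(Add(27907, 4728), Add(-136, 144)) = Mul(32635, 8) = 261080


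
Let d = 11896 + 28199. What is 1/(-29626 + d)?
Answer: 1/10469 ≈ 9.5520e-5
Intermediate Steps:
d = 40095
1/(-29626 + d) = 1/(-29626 + 40095) = 1/10469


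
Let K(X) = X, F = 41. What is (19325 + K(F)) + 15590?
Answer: 34956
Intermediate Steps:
(19325 + K(F)) + 15590 = (19325 + 41) + 15590 = 19366 + 15590 = 34956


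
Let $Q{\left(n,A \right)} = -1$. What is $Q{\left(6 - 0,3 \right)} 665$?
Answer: $-665$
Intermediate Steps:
$Q{\left(6 - 0,3 \right)} 665 = \left(-1\right) 665 = -665$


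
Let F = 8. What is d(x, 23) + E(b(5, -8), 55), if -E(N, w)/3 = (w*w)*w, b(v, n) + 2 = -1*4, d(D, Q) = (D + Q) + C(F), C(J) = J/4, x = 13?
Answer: -499087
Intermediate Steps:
C(J) = J/4 (C(J) = J*(¼) = J/4)
d(D, Q) = 2 + D + Q (d(D, Q) = (D + Q) + (¼)*8 = (D + Q) + 2 = 2 + D + Q)
b(v, n) = -6 (b(v, n) = -2 - 1*4 = -2 - 4 = -6)
E(N, w) = -3*w³ (E(N, w) = -3*w*w*w = -3*w²*w = -3*w³)
d(x, 23) + E(b(5, -8), 55) = (2 + 13 + 23) - 3*55³ = 38 - 3*166375 = 38 - 499125 = -499087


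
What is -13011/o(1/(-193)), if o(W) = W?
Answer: 2511123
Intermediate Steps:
-13011/o(1/(-193)) = -13011/(1/(-193)) = -13011/(-1/193) = -13011*(-193) = 2511123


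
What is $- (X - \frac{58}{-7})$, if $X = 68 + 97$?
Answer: $- \frac{1213}{7} \approx -173.29$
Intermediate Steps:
$X = 165$
$- (X - \frac{58}{-7}) = - (165 - \frac{58}{-7}) = - (165 - - \frac{58}{7}) = - (165 + \frac{58}{7}) = \left(-1\right) \frac{1213}{7} = - \frac{1213}{7}$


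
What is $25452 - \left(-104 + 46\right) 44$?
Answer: $28004$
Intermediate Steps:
$25452 - \left(-104 + 46\right) 44 = 25452 - \left(-58\right) 44 = 25452 - -2552 = 25452 + 2552 = 28004$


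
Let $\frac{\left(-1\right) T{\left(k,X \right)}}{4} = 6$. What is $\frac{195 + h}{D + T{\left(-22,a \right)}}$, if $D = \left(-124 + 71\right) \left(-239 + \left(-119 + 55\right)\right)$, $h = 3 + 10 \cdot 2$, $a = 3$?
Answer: $\frac{218}{16035} \approx 0.013595$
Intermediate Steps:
$T{\left(k,X \right)} = -24$ ($T{\left(k,X \right)} = \left(-4\right) 6 = -24$)
$h = 23$ ($h = 3 + 20 = 23$)
$D = 16059$ ($D = - 53 \left(-239 - 64\right) = \left(-53\right) \left(-303\right) = 16059$)
$\frac{195 + h}{D + T{\left(-22,a \right)}} = \frac{195 + 23}{16059 - 24} = \frac{218}{16035}$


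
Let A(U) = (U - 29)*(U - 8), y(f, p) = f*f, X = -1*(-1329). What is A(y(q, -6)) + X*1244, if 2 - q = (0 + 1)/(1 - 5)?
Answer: 423256657/256 ≈ 1.6533e+6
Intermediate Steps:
q = 9/4 (q = 2 - (0 + 1)/(1 - 5) = 2 - 1/(-4) = 2 - (-1)/4 = 2 - 1*(-¼) = 2 + ¼ = 9/4 ≈ 2.2500)
X = 1329
y(f, p) = f²
A(U) = (-29 + U)*(-8 + U)
A(y(q, -6)) + X*1244 = (232 + ((9/4)²)² - 37*(9/4)²) + 1329*1244 = (232 + (81/16)² - 37*81/16) + 1653276 = (232 + 6561/256 - 2997/16) + 1653276 = 18001/256 + 1653276 = 423256657/256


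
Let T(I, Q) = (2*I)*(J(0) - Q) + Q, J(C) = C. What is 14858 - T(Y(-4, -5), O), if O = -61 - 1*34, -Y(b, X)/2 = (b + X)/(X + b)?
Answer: 15333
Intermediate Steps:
Y(b, X) = -2 (Y(b, X) = -2*(b + X)/(X + b) = -2*(X + b)/(X + b) = -2*1 = -2)
O = -95 (O = -61 - 34 = -95)
T(I, Q) = Q - 2*I*Q (T(I, Q) = (2*I)*(0 - Q) + Q = (2*I)*(-Q) + Q = -2*I*Q + Q = Q - 2*I*Q)
14858 - T(Y(-4, -5), O) = 14858 - (-95)*(1 - 2*(-2)) = 14858 - (-95)*(1 + 4) = 14858 - (-95)*5 = 14858 - 1*(-475) = 14858 + 475 = 15333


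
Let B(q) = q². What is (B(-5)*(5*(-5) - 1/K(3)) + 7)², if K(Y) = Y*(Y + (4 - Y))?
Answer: 55368481/144 ≈ 3.8450e+5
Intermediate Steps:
K(Y) = 4*Y (K(Y) = Y*4 = 4*Y)
(B(-5)*(5*(-5) - 1/K(3)) + 7)² = ((-5)²*(5*(-5) - 1/(4*3)) + 7)² = (25*(-25 - 1/12) + 7)² = (25*(-301/12) + 7)² = (-7525/12 + 7)² = (-7441/12)² = 55368481/144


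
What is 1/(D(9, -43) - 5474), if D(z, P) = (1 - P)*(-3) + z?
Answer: -1/5597 ≈ -0.00017867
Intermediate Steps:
D(z, P) = -3 + z + 3*P (D(z, P) = (-3 + 3*P) + z = -3 + z + 3*P)
1/(D(9, -43) - 5474) = 1/((-3 + 9 + 3*(-43)) - 5474) = 1/((-3 + 9 - 129) - 5474) = 1/(-123 - 5474) = 1/(-5597) = -1/5597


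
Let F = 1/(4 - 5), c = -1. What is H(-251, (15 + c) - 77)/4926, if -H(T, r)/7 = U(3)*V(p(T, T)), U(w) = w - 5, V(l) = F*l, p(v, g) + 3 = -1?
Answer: 28/2463 ≈ 0.011368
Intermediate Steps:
p(v, g) = -4 (p(v, g) = -3 - 1 = -4)
F = -1 (F = 1/(-1) = -1)
V(l) = -l
U(w) = -5 + w
H(T, r) = 56 (H(T, r) = -7*(-5 + 3)*(-1*(-4)) = -(-14)*4 = -7*(-8) = 56)
H(-251, (15 + c) - 77)/4926 = 56/4926 = 56*(1/4926) = 28/2463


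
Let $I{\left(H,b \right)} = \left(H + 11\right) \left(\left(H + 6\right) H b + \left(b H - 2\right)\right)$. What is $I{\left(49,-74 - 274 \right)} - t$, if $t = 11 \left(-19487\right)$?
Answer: $-57080483$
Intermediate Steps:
$t = -214357$
$I{\left(H,b \right)} = \left(11 + H\right) \left(-2 + H b + H b \left(6 + H\right)\right)$ ($I{\left(H,b \right)} = \left(11 + H\right) \left(\left(6 + H\right) H b + \left(H b - 2\right)\right) = \left(11 + H\right) \left(H \left(6 + H\right) b + \left(-2 + H b\right)\right) = \left(11 + H\right) \left(H b \left(6 + H\right) + \left(-2 + H b\right)\right) = \left(11 + H\right) \left(-2 + H b + H b \left(6 + H\right)\right)$)
$I{\left(49,-74 - 274 \right)} - t = \left(-22 - 98 + \left(-74 - 274\right) 49^{3} + 18 \left(-74 - 274\right) 49^{2} + 77 \cdot 49 \left(-74 - 274\right)\right) - -214357 = \left(-22 - 98 - 40941852 + 18 \left(-348\right) 2401 + 77 \cdot 49 \left(-348\right)\right) + 214357 = \left(-22 - 98 - 40941852 - 15039864 - 1313004\right) + 214357 = -57294840 + 214357 = -57080483$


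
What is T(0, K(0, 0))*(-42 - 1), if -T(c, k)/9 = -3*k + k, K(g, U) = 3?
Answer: -2322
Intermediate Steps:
T(c, k) = 18*k (T(c, k) = -9*(-3*k + k) = -(-18)*k = 18*k)
T(0, K(0, 0))*(-42 - 1) = (18*3)*(-42 - 1) = 54*(-43) = -2322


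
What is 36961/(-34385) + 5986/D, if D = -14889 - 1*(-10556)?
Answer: -15912201/6477835 ≈ -2.4564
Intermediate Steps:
D = -4333 (D = -14889 + 10556 = -4333)
36961/(-34385) + 5986/D = 36961/(-34385) + 5986/(-4333) = 36961*(-1/34385) + 5986*(-1/4333) = -1607/1495 - 5986/4333 = -15912201/6477835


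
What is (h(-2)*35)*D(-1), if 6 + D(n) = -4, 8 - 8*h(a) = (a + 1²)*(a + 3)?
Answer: -1575/4 ≈ -393.75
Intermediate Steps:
h(a) = 1 - (1 + a)*(3 + a)/8 (h(a) = 1 - (a + 1²)*(a + 3)/8 = 1 - (a + 1)*(3 + a)/8 = 1 - (1 + a)*(3 + a)/8)
D(n) = -10 (D(n) = -6 - 4 = -10)
(h(-2)*35)*D(-1) = ((5/8 - ½*(-2) - ⅛*(-2)²)*35)*(-10) = ((5/8 + 1 - ⅛*4)*35)*(-10) = ((5/8 + 1 - ½)*35)*(-10) = ((9/8)*35)*(-10) = (315/8)*(-10) = -1575/4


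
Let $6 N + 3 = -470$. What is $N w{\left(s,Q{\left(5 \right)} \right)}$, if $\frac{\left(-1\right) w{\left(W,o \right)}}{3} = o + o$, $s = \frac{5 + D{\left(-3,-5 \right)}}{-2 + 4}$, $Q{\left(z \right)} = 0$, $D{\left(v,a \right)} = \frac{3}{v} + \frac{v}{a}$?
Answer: $0$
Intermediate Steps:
$s = \frac{23}{10}$ ($s = \frac{5 + \left(\frac{3}{-3} - \frac{3}{-5}\right)}{-2 + 4} = \frac{5 + \left(3 \left(- \frac{1}{3}\right) - - \frac{3}{5}\right)}{2} = \left(5 + \left(-1 + \frac{3}{5}\right)\right) \frac{1}{2} = \left(5 - \frac{2}{5}\right) \frac{1}{2} = \frac{23}{5} \cdot \frac{1}{2} = \frac{23}{10} \approx 2.3$)
$w{\left(W,o \right)} = - 6 o$ ($w{\left(W,o \right)} = - 3 \left(o + o\right) = - 3 \cdot 2 o = - 6 o$)
$N = - \frac{473}{6}$ ($N = - \frac{1}{2} + \frac{1}{6} \left(-470\right) = - \frac{1}{2} - \frac{235}{3} = - \frac{473}{6} \approx -78.833$)
$N w{\left(s,Q{\left(5 \right)} \right)} = - \frac{473 \left(\left(-6\right) 0\right)}{6} = \left(- \frac{473}{6}\right) 0 = 0$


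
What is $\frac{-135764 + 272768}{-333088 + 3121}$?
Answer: $- \frac{45668}{109989} \approx -0.41521$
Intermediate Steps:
$\frac{-135764 + 272768}{-333088 + 3121} = \frac{137004}{-329967} = 137004 \left(- \frac{1}{329967}\right) = - \frac{45668}{109989}$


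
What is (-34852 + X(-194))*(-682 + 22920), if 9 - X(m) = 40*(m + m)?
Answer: -429704874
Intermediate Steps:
X(m) = 9 - 80*m (X(m) = 9 - 40*(m + m) = 9 - 40*2*m = 9 - 80*m)
(-34852 + X(-194))*(-682 + 22920) = (-34852 + (9 - 80*(-194)))*(-682 + 22920) = (-34852 + (9 + 15520))*22238 = (-34852 + 15529)*22238 = -19323*22238 = -429704874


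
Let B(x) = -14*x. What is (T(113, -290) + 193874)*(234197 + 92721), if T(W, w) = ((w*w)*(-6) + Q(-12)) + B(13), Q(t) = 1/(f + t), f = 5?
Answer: -711490277726/7 ≈ -1.0164e+11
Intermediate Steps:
Q(t) = 1/(5 + t)
T(W, w) = -1275/7 - 6*w**2 (T(W, w) = ((w*w)*(-6) + 1/(5 - 12)) - 14*13 = (w**2*(-6) + 1/(-7)) - 182 = (-6*w**2 - 1/7) - 182 = (-1/7 - 6*w**2) - 182 = -1275/7 - 6*w**2)
(T(113, -290) + 193874)*(234197 + 92721) = ((-1275/7 - 6*(-290)**2) + 193874)*(234197 + 92721) = ((-1275/7 - 6*84100) + 193874)*326918 = ((-1275/7 - 504600) + 193874)*326918 = (-3533475/7 + 193874)*326918 = -2176357/7*326918 = -711490277726/7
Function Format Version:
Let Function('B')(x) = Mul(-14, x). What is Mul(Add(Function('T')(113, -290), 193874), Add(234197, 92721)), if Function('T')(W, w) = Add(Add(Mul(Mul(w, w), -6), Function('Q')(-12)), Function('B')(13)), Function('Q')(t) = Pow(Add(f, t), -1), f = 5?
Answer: Rational(-711490277726, 7) ≈ -1.0164e+11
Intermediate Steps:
Function('Q')(t) = Pow(Add(5, t), -1)
Function('T')(W, w) = Add(Rational(-1275, 7), Mul(-6, Pow(w, 2))) (Function('T')(W, w) = Add(Add(Mul(Mul(w, w), -6), Pow(Add(5, -12), -1)), Mul(-14, 13)) = Add(Add(Mul(Pow(w, 2), -6), Pow(-7, -1)), -182) = Add(Add(Mul(-6, Pow(w, 2)), Rational(-1, 7)), -182) = Add(Add(Rational(-1, 7), Mul(-6, Pow(w, 2))), -182) = Add(Rational(-1275, 7), Mul(-6, Pow(w, 2))))
Mul(Add(Function('T')(113, -290), 193874), Add(234197, 92721)) = Mul(Add(Add(Rational(-1275, 7), Mul(-6, Pow(-290, 2))), 193874), Add(234197, 92721)) = Mul(Add(Add(Rational(-1275, 7), Mul(-6, 84100)), 193874), 326918) = Mul(Add(Add(Rational(-1275, 7), -504600), 193874), 326918) = Mul(Add(Rational(-3533475, 7), 193874), 326918) = Mul(Rational(-2176357, 7), 326918) = Rational(-711490277726, 7)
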